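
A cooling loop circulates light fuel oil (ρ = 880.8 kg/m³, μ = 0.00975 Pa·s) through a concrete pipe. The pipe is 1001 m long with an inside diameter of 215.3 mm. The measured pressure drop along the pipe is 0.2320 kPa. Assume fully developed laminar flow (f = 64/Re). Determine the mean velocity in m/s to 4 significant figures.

V ≈ 0.03443 m/s

For laminar flow, f = 64/Re with Re = ρVD/μ, so Darcy-Weisbach reduces to ΔP = 32μLV/D². Solving for V: V = ΔP·D²/(32μL) = 232·(0.2153)²/(32·0.00975·1001) = 0.03443 m/s.
Check: Re = ρVD/μ = 880.8·0.03443·0.2153/0.00975 = 669.7 < 2300, so the laminar assumption holds.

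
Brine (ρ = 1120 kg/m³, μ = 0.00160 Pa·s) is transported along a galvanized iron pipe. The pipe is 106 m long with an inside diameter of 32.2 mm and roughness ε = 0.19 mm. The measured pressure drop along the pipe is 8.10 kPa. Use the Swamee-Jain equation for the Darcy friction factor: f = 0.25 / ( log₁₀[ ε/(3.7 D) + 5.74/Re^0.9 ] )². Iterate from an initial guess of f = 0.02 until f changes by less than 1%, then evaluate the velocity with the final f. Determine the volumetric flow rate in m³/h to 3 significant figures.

Rearranging Darcy-Weisbach: V = √(2·ΔP·D/(f·L·ρ)). With ε/D = 0.00019/0.0322 = 0.0059, iterate starting from f = 0.02:
  f = 0.02 → V = √(2·8100·0.0322/(0.02·106·1120)) = 0.4687 m/s; Re = ρVD/μ = 1.056e+04; f → 0.03913
  f = 0.03913 → V = 0.3351 m/s; Re = 7553; f → 0.04124
  f = 0.04124 → V = 0.3264 m/s; Re = 7357; f → 0.04143
Converged (Δf/f < 1%). With the final f = 0.04143: V = √(2·8100·0.0322/(0.04143·106·1120)) = 0.3257 m/s.
Q = V·A = 0.3257·(π/4·0.0322²) = 0.0002652 m³/s = 0.955 m³/h.

Q ≈ 0.955 m³/h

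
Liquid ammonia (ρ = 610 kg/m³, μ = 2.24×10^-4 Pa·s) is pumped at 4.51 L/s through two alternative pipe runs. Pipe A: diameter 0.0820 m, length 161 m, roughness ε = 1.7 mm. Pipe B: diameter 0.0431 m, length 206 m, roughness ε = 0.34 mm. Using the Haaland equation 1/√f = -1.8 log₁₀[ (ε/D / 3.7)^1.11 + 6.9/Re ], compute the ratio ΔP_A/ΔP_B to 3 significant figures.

Pipe A: V = Q/A = 0.00451/0.005281 = 0.854 m/s; Re = 1.907e+05; ε/D = 0.0207; Haaland → f = 0.04961; ΔP_A = f(L/D)(ρV²/2) = 2.167e+04 Pa.
Pipe B: V = Q/A = 0.00451/0.001459 = 3.091 m/s; Re = 3.628e+05; ε/D = 0.00789; Haaland → f = 0.03529; ΔP_B = f(L/D)(ρV²/2) = 4.915e+05 Pa.
ΔP_A/ΔP_B = 2.167e+04/4.915e+05 = 0.0441.

ΔP_A/ΔP_B ≈ 0.0441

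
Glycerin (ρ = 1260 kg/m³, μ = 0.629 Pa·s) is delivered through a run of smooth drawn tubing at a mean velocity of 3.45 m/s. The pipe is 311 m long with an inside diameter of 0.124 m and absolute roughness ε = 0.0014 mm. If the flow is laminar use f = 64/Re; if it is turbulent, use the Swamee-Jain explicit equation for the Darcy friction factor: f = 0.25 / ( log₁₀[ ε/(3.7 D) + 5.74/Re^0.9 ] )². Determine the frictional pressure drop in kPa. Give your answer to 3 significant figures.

ΔP ≈ 1400 kPa

Reynolds number Re = ρVD/μ = 1260 · 3.45 · 0.124 / 0.629 = 857.
Re < 2300 → laminar flow, so f = 64/Re = 64/857 = 0.07468 (the turbulent correlation is not needed).
Darcy-Weisbach: ΔP = f(L/D)(ρV²/2) = 0.07468·(311/0.124)·(1260·3.45²/2) = 0.07468·2508·7499 = 1.405e+06 Pa.
ΔP = 1.405e+06 Pa = 1400 kPa.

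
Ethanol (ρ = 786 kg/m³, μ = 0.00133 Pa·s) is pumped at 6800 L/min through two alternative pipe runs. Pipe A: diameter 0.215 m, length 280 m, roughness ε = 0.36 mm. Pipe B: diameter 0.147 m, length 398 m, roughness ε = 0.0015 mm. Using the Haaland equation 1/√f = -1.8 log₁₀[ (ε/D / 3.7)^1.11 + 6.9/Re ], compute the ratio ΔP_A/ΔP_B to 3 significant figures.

Pipe A: V = Q/A = 0.1133/0.03631 = 3.122 m/s; Re = 3.966e+05; ε/D = 0.00167; Haaland → f = 0.02285; ΔP_A = f(L/D)(ρV²/2) = 1.14e+05 Pa.
Pipe B: V = Q/A = 0.1133/0.01697 = 6.678 m/s; Re = 5.801e+05; ε/D = 1.02e-05; Haaland → f = 0.01285; ΔP_B = f(L/D)(ρV²/2) = 6.098e+05 Pa.
ΔP_A/ΔP_B = 1.14e+05/6.098e+05 = 0.187.

ΔP_A/ΔP_B ≈ 0.187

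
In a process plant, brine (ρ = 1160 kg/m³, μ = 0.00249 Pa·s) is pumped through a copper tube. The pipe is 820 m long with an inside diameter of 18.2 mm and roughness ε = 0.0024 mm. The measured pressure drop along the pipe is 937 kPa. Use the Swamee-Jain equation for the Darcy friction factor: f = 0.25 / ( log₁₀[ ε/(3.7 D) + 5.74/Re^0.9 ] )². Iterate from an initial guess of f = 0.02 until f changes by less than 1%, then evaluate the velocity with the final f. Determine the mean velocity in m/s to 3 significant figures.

Rearranging Darcy-Weisbach: V = √(2·ΔP·D/(f·L·ρ)). With ε/D = 2.4e-06/0.0182 = 0.000132, iterate starting from f = 0.02:
  f = 0.02 → V = √(2·9.37e+05·0.0182/(0.02·820·1160)) = 1.339 m/s; Re = ρVD/μ = 1.135e+04; f → 0.03017
  f = 0.03017 → V = 1.09 m/s; Re = 9244; f → 0.03188
  f = 0.03188 → V = 1.061 m/s; Re = 8992; f → 0.03212
Converged (Δf/f < 1%). With the final f = 0.03212: V = √(2·9.37e+05·0.0182/(0.03212·820·1160)) = 1.057 m/s.

V ≈ 1.06 m/s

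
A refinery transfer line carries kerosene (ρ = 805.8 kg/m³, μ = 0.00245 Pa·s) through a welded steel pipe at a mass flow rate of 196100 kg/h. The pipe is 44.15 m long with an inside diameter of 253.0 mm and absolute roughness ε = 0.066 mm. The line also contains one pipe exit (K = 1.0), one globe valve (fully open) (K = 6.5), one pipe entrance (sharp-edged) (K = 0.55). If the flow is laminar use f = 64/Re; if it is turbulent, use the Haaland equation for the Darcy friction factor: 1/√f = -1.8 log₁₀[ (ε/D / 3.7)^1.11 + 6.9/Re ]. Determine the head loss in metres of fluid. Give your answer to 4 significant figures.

ṁ = 196100 kg/h = 196100/3600 = 54.47 kg/s.
A = πD²/4 = π(0.253)²/4 = 0.05027 m²; mean velocity V = ṁ/(ρA) = 54.47/(805.8 · 0.05027) = 1.345 m/s.
Reynolds number Re = ρVD/μ = 805.8 · 1.345 · 0.253 / 0.00245 = 1.119e+05.
Re > 4000 → turbulent. Relative roughness ε/D = 6.6e-05/0.253 = 0.000261. Haaland: 1/√f = -1.8 log₁₀[(0.000261/3.7)^1.11 + 6.9/1.119e+05] = -1.8 log₁₀[2.46e-05 + 6.17e-05] = 7.315, so f = 0.01869.
Total minor-loss coefficient ΣK = 1·1 + 1·6.5 + 1·0.55 = 8.05.
ΔP = [f·L/D + ΣK]·(ρV²/2) = [0.01869·44.15/0.253 + 8.05]·(805.8·1.345²/2) = [3.261 + 8.05]·728.5 = 8240 Pa.
Head loss h_f = ΔP/(ρg) = 8240/(805.8·9.81) = 1.042 m.

h_f ≈ 1.042 m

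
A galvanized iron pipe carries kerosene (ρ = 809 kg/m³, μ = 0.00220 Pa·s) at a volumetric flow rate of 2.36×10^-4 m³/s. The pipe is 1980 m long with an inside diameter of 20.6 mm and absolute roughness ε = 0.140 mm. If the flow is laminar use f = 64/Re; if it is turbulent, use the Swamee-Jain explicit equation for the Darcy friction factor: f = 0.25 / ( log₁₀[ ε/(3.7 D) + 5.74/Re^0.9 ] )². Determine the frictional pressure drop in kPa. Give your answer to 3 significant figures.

Cross-sectional area A = πD²/4 = π(0.0206)²/4 = 0.0003333 m²; mean velocity V = Q/A = 0.000236/0.0003333 = 0.7081 m/s.
Reynolds number Re = ρVD/μ = 809 · 0.7081 · 0.0206 / 0.0022 = 5364.
Re > 4000 → turbulent. Relative roughness ε/D = 0.00014/0.0206 = 0.0068. Swamee-Jain: f = 0.25/(log₁₀[0.0068/3.7 + 5.74/5364^0.9])² = 0.25/(log₁₀[0.00184 + 0.00253])² = 0.25/(-2.36)² = 0.04488.
Darcy-Weisbach: ΔP = f(L/D)(ρV²/2) = 0.04488·(1980/0.0206)·(809·0.7081²/2) = 0.04488·9.612e+04·202.8 = 8.748e+05 Pa.
ΔP = 8.748e+05 Pa = 875 kPa.

ΔP ≈ 875 kPa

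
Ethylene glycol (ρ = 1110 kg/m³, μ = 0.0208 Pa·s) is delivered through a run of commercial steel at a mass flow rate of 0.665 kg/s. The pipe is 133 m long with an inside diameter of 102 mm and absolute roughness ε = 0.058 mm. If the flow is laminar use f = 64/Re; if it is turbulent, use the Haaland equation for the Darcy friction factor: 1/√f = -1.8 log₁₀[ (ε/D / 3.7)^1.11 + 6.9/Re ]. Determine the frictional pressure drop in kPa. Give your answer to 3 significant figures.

A = πD²/4 = π(0.102)²/4 = 0.008171 m²; mean velocity V = ṁ/(ρA) = 0.665/(1110 · 0.008171) = 0.07332 m/s.
Reynolds number Re = ρVD/μ = 1110 · 0.07332 · 0.102 / 0.0208 = 399.1.
Re < 2300 → laminar flow, so f = 64/Re = 64/399.1 = 0.1604 (the turbulent correlation is not needed).
Darcy-Weisbach: ΔP = f(L/D)(ρV²/2) = 0.1604·(133/0.102)·(1110·0.07332²/2) = 0.1604·1304·2.983 = 623.8 Pa.
ΔP = 623.8 Pa = 0.624 kPa.

ΔP ≈ 0.624 kPa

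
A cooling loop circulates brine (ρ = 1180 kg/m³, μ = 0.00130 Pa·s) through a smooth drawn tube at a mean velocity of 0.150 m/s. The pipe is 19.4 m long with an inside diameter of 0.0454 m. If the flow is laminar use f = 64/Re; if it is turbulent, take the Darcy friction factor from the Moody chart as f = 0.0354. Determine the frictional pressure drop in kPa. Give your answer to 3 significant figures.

Reynolds number Re = ρVD/μ = 1180 · 0.15 · 0.0454 / 0.0013 = 6181.
Re > 4000 → turbulent; use the Moody-chart value f = 0.0354.
Darcy-Weisbach: ΔP = f(L/D)(ρV²/2) = 0.0354·(19.4/0.0454)·(1180·0.15²/2) = 0.0354·427.3·13.28 = 200.8 Pa.
ΔP = 200.8 Pa = 0.201 kPa.

ΔP ≈ 0.201 kPa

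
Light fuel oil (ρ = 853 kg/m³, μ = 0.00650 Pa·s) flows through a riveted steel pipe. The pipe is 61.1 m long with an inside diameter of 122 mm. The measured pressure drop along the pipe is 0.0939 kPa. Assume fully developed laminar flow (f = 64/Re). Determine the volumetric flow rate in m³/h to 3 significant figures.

For laminar flow, f = 64/Re with Re = ρVD/μ, so Darcy-Weisbach reduces to ΔP = 32μLV/D². Solving for V: V = ΔP·D²/(32μL) = 93.9·(0.122)²/(32·0.0065·61.1) = 0.11 m/s.
Check: Re = ρVD/μ = 853·0.11·0.122/0.0065 = 1761 < 2300, so the laminar assumption holds.
Q = V·A = 0.11·(π/4·0.122²) = 0.001286 m³/s = 4.63 m³/h.

Q ≈ 4.63 m³/h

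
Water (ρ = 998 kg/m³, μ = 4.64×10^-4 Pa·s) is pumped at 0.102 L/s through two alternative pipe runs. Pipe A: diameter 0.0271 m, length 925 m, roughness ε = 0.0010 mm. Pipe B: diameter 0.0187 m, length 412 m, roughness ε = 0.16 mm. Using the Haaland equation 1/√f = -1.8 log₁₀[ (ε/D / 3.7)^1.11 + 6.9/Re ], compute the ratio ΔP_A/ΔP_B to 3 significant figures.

Pipe A: V = Q/A = 0.000102/0.0005768 = 0.1768 m/s; Re = 1.031e+04; ε/D = 3.69e-05; Haaland → f = 0.03067; ΔP_A = f(L/D)(ρV²/2) = 1.633e+04 Pa.
Pipe B: V = Q/A = 0.000102/0.0002746 = 0.3714 m/s; Re = 1.494e+04; ε/D = 0.00856; Haaland → f = 0.03985; ΔP_B = f(L/D)(ρV²/2) = 6.043e+04 Pa.
ΔP_A/ΔP_B = 1.633e+04/6.043e+04 = 0.270.

ΔP_A/ΔP_B ≈ 0.270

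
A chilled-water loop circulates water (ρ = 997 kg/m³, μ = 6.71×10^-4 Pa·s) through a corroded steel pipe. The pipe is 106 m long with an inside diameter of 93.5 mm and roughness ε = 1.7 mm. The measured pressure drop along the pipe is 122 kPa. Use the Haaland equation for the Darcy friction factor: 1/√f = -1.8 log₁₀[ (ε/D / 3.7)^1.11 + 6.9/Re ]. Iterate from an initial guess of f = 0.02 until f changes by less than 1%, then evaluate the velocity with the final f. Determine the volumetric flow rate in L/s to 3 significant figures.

Q ≈ 14.7 L/s

Rearranging Darcy-Weisbach: V = √(2·ΔP·D/(f·L·ρ)). With ε/D = 0.0017/0.0935 = 0.0182, iterate starting from f = 0.02:
  f = 0.02 → V = √(2·1.22e+05·0.0935/(0.02·106·997)) = 3.285 m/s; Re = ρVD/μ = 4.564e+05; f → 0.04709
  f = 0.04709 → V = 2.141 m/s; Re = 2.975e+05; f → 0.04714
Converged (Δf/f < 1%). With the final f = 0.04714: V = √(2·1.22e+05·0.0935/(0.04714·106·997)) = 2.14 m/s.
Q = V·A = 2.14·(π/4·0.0935²) = 0.01469 m³/s = 14.7 L/s.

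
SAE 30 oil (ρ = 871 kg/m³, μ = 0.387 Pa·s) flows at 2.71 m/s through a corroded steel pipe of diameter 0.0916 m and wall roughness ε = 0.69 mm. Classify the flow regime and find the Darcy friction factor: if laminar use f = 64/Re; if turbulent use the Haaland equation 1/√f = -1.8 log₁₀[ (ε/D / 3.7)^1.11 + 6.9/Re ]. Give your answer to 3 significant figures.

Re = ρVD/μ = 871·2.71·0.0916/0.387 = 558.7.
Re < 2300 → laminar, so f = 64/Re = 0.1146 (roughness is irrelevant in laminar flow).

f ≈ 0.115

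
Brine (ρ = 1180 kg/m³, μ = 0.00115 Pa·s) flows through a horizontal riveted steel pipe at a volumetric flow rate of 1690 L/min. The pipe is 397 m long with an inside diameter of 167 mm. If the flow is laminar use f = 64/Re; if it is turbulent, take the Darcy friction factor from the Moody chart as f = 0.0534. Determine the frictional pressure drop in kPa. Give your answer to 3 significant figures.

ΔP ≈ 124 kPa

Q = 1690 L/min = 1690/60000 = 0.02817 m³/s.
Cross-sectional area A = πD²/4 = π(0.167)²/4 = 0.0219 m²; mean velocity V = Q/A = 0.02817/0.0219 = 1.286 m/s.
Reynolds number Re = ρVD/μ = 1180 · 1.286 · 0.167 / 0.00115 = 2.204e+05.
Re > 4000 → turbulent; use the Moody-chart value f = 0.0534.
Darcy-Weisbach: ΔP = f(L/D)(ρV²/2) = 0.0534·(397/0.167)·(1180·1.286²/2) = 0.0534·2377·975.6 = 1.238e+05 Pa.
ΔP = 1.238e+05 Pa = 124 kPa.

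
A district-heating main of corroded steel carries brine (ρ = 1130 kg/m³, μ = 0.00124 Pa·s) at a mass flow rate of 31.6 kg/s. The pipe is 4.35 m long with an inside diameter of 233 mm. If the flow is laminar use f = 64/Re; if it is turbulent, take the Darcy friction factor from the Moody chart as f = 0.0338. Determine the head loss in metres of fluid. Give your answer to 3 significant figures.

A = πD²/4 = π(0.233)²/4 = 0.04264 m²; mean velocity V = ṁ/(ρA) = 31.6/(1130 · 0.04264) = 0.6559 m/s.
Reynolds number Re = ρVD/μ = 1130 · 0.6559 · 0.233 / 0.00124 = 1.393e+05.
Re > 4000 → turbulent; use the Moody-chart value f = 0.0338.
Darcy-Weisbach: ΔP = f(L/D)(ρV²/2) = 0.0338·(4.35/0.233)·(1130·0.6559²/2) = 0.0338·18.67·243 = 153.4 Pa.
Head loss h_f = ΔP/(ρg) = 153.4/(1130·9.81) = 0.0138 m.

h_f ≈ 0.0138 m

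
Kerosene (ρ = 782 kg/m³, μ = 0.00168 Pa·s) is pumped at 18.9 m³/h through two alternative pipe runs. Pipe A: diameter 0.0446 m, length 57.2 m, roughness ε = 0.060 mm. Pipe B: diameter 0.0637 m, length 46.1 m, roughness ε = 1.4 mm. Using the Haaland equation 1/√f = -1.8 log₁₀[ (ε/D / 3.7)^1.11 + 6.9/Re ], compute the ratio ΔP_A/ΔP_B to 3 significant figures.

Pipe A: V = Q/A = 0.00525/0.001562 = 3.36 m/s; Re = 6.976e+04; ε/D = 0.00135; Haaland → f = 0.02381; ΔP_A = f(L/D)(ρV²/2) = 1.348e+05 Pa.
Pipe B: V = Q/A = 0.00525/0.003187 = 1.647 m/s; Re = 4.885e+04; ε/D = 0.022; Haaland → f = 0.05128; ΔP_B = f(L/D)(ρV²/2) = 3.938e+04 Pa.
ΔP_A/ΔP_B = 1.348e+05/3.938e+04 = 3.42.

ΔP_A/ΔP_B ≈ 3.42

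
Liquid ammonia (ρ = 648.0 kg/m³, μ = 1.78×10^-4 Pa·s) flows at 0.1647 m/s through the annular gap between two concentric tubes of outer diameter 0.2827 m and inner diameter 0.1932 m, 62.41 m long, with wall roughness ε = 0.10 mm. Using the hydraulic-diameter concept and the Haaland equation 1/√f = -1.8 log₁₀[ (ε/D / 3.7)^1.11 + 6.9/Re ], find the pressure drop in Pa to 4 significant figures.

Hydraulic diameter D_h = 4A/P = D_o - D_i = 0.2827 - 0.1932 = 0.0895 m.
Re = ρVD_h/μ = 648·0.1647·0.0895/0.000178 = 5.366e+04.
ε/D_h = 0.0001/0.0895 = 0.00112; Haaland gives 1/√f = -1.8 log₁₀[0.000124+0.000129] = 6.476, so f = 0.02384.
ΔP = f(L/D_h)(ρV²/2) = 0.02384·62.41/0.0895·8.789 = 146.1 Pa.

ΔP ≈ 146.1 Pa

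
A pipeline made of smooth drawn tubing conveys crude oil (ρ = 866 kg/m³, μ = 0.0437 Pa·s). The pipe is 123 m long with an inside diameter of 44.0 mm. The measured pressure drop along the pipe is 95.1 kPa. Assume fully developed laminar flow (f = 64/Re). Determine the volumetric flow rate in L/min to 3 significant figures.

For laminar flow, f = 64/Re with Re = ρVD/μ, so Darcy-Weisbach reduces to ΔP = 32μLV/D². Solving for V: V = ΔP·D²/(32μL) = 9.51e+04·(0.044)²/(32·0.0437·123) = 1.07 m/s.
Check: Re = ρVD/μ = 866·1.07·0.044/0.0437 = 933.3 < 2300, so the laminar assumption holds.
Q = V·A = 1.07·(π/4·0.044²) = 0.001628 m³/s = 97.7 L/min.

Q ≈ 97.7 L/min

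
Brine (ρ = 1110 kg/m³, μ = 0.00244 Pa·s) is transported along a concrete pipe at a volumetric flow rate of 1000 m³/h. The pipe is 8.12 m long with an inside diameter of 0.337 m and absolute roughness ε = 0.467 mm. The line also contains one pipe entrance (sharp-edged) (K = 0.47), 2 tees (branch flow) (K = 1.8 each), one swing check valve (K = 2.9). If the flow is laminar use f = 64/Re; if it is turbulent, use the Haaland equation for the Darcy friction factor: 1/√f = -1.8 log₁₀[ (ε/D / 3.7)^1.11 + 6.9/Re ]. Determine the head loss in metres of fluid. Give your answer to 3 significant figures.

Q = 1000 m³/h = 1000/3600 = 0.2778 m³/s.
Cross-sectional area A = πD²/4 = π(0.337)²/4 = 0.0892 m²; mean velocity V = Q/A = 0.2778/0.0892 = 3.114 m/s.
Reynolds number Re = ρVD/μ = 1110 · 3.114 · 0.337 / 0.00244 = 4.774e+05.
Re > 4000 → turbulent. Relative roughness ε/D = 0.000467/0.337 = 0.00139. Haaland: 1/√f = -1.8 log₁₀[(0.00139/3.7)^1.11 + 6.9/4.774e+05] = -1.8 log₁₀[0.000157 + 1.45e-05] = 6.777, so f = 0.02177.
Total minor-loss coefficient ΣK = 1·0.47 + 2·1.8 + 1·2.9 = 6.97.
ΔP = [f·L/D + ΣK]·(ρV²/2) = [0.02177·8.12/0.337 + 6.97]·(1110·3.114²/2) = [0.5246 + 6.97]·5383 = 4.034e+04 Pa.
Head loss h_f = ΔP/(ρg) = 4.034e+04/(1110·9.81) = 3.70 m.

h_f ≈ 3.70 m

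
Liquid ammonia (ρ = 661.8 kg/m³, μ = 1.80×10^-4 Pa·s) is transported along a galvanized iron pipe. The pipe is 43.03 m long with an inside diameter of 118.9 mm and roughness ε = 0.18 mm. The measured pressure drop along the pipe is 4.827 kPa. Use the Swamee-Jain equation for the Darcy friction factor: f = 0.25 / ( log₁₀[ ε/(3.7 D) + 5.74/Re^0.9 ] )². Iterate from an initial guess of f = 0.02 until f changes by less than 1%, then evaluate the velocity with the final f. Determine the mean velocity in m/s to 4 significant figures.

Rearranging Darcy-Weisbach: V = √(2·ΔP·D/(f·L·ρ)). With ε/D = 0.00018/0.1189 = 0.00151, iterate starting from f = 0.02:
  f = 0.02 → V = √(2·4827·0.1189/(0.02·43.03·661.8)) = 1.42 m/s; Re = ρVD/μ = 6.206e+05; f → 0.02225
  f = 0.02225 → V = 1.346 m/s; Re = 5.885e+05; f → 0.02227
Converged (Δf/f < 1%). With the final f = 0.02227: V = √(2·4827·0.1189/(0.02227·43.03·661.8)) = 1.345 m/s.

V ≈ 1.345 m/s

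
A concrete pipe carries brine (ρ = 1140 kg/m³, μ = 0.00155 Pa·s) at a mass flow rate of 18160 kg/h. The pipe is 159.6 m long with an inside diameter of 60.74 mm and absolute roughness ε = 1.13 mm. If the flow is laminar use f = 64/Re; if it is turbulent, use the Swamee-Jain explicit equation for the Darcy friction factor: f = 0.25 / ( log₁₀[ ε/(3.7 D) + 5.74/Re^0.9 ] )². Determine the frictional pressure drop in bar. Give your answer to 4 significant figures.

ΔP ≈ 1.684 bar

ṁ = 18160 kg/h = 18160/3600 = 5.044 kg/s.
A = πD²/4 = π(0.06074)²/4 = 0.002898 m²; mean velocity V = ṁ/(ρA) = 5.044/(1140 · 0.002898) = 1.527 m/s.
Reynolds number Re = ρVD/μ = 1140 · 1.527 · 0.06074 / 0.00155 = 6.822e+04.
Re > 4000 → turbulent. Relative roughness ε/D = 0.00113/0.06074 = 0.0186. Swamee-Jain: f = 0.25/(log₁₀[0.0186/3.7 + 5.74/6.822e+04^0.9])² = 0.25/(log₁₀[0.00503 + 0.000256])² = 0.25/(-2.277)² = 0.04822.
Darcy-Weisbach: ΔP = f(L/D)(ρV²/2) = 0.04822·(159.6/0.06074)·(1140·1.527²/2) = 0.04822·2628·1329 = 1.684e+05 Pa.
ΔP = 1.684e+05 Pa = 1.684 bar.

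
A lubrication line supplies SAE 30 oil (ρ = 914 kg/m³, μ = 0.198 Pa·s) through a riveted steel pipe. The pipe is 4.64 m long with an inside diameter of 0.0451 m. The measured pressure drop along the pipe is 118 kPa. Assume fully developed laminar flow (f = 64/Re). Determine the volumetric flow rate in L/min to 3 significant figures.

For laminar flow, f = 64/Re with Re = ρVD/μ, so Darcy-Weisbach reduces to ΔP = 32μLV/D². Solving for V: V = ΔP·D²/(32μL) = 1.18e+05·(0.0451)²/(32·0.198·4.64) = 8.164 m/s.
Check: Re = ρVD/μ = 914·8.164·0.0451/0.198 = 1700 < 2300, so the laminar assumption holds.
Q = V·A = 8.164·(π/4·0.0451²) = 0.01304 m³/s = 783 L/min.

Q ≈ 783 L/min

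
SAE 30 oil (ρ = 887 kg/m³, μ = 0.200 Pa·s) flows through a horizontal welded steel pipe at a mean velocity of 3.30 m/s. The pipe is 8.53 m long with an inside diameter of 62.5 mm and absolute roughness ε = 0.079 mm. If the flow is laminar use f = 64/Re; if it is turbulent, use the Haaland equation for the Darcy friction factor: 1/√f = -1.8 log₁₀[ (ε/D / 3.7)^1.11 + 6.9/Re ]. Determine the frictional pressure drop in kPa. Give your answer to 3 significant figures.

Reynolds number Re = ρVD/μ = 887 · 3.3 · 0.0625 / 0.2 = 914.7.
Re < 2300 → laminar flow, so f = 64/Re = 64/914.7 = 0.06997 (the turbulent correlation is not needed).
Darcy-Weisbach: ΔP = f(L/D)(ρV²/2) = 0.06997·(8.53/0.0625)·(887·3.3²/2) = 0.06997·136.5·4830 = 4.612e+04 Pa.
ΔP = 4.612e+04 Pa = 46.1 kPa.

ΔP ≈ 46.1 kPa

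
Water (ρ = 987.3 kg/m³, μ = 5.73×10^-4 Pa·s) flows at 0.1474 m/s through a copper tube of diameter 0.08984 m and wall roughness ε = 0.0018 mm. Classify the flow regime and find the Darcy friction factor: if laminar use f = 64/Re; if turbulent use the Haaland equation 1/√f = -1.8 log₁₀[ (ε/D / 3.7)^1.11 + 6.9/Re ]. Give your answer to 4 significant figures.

Re = ρVD/μ = 987.3·0.1474·0.08984/0.000573 = 2.282e+04.
Re > 4000 → turbulent. ε/D = 1.8e-06/0.08984 = 2e-05; Haaland: 1/√f = -1.8 log₁₀[1.43e-06 + 0.000302] = 6.331, so f = 0.02495.

f ≈ 0.02495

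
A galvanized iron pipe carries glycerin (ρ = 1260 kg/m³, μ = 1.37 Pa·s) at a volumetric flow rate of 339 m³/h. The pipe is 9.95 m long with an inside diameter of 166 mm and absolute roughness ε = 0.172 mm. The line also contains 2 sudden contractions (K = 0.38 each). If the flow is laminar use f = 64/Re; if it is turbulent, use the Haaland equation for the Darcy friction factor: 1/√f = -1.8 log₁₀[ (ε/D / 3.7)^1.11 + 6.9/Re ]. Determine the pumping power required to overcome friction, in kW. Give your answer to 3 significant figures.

Q = 339 m³/h = 339/3600 = 0.09417 m³/s.
Cross-sectional area A = πD²/4 = π(0.166)²/4 = 0.02164 m²; mean velocity V = Q/A = 0.09417/0.02164 = 4.351 m/s.
Reynolds number Re = ρVD/μ = 1260 · 4.351 · 0.166 / 1.37 = 664.3.
Re < 2300 → laminar flow, so f = 64/Re = 64/664.3 = 0.09635 (the turbulent correlation is not needed).
Total minor-loss coefficient ΣK = 2·0.38 = 0.76.
ΔP = [f·L/D + ΣK]·(ρV²/2) = [0.09635·9.95/0.166 + 0.76]·(1260·4.351²/2) = [5.775 + 0.76]·1.193e+04 = 7.794e+04 Pa.
Pumping power P = QΔP = 0.09417·7.794e+04 = 7339 W = 7.34 kW.

P ≈ 7.34 kW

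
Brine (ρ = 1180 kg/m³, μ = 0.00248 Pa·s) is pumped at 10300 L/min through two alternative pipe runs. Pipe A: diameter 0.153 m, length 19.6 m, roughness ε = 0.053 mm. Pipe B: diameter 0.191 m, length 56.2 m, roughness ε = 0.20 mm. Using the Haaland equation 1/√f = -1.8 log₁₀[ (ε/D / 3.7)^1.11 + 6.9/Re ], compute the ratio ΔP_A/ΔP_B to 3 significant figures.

ΔP_A/ΔP_B ≈ 0.844

Pipe A: V = Q/A = 0.1717/0.01839 = 9.337 m/s; Re = 6.797e+05; ε/D = 0.000346; Haaland → f = 0.01625; ΔP_A = f(L/D)(ρV²/2) = 1.071e+05 Pa.
Pipe B: V = Q/A = 0.1717/0.02865 = 5.991 m/s; Re = 5.445e+05; ε/D = 0.00105; Haaland → f = 0.02036; ΔP_B = f(L/D)(ρV²/2) = 1.269e+05 Pa.
ΔP_A/ΔP_B = 1.071e+05/1.269e+05 = 0.844.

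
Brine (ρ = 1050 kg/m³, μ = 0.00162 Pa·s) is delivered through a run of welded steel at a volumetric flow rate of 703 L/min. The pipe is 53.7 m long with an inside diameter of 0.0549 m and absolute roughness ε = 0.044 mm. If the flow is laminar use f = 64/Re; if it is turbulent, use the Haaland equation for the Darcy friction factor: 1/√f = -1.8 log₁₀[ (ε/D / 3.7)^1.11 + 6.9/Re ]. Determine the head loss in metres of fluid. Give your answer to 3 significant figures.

Q = 703 L/min = 703/60000 = 0.01172 m³/s.
Cross-sectional area A = πD²/4 = π(0.0549)²/4 = 0.002367 m²; mean velocity V = Q/A = 0.01172/0.002367 = 4.95 m/s.
Reynolds number Re = ρVD/μ = 1050 · 4.95 · 0.0549 / 0.00162 = 1.761e+05.
Re > 4000 → turbulent. Relative roughness ε/D = 4.4e-05/0.0549 = 0.000801. Haaland: 1/√f = -1.8 log₁₀[(0.000801/3.7)^1.11 + 6.9/1.761e+05] = -1.8 log₁₀[8.56e-05 + 3.92e-05] = 7.027, so f = 0.02025.
Darcy-Weisbach: ΔP = f(L/D)(ρV²/2) = 0.02025·(53.7/0.0549)·(1050·4.95²/2) = 0.02025·978.1·1.286e+04 = 2.548e+05 Pa.
Head loss h_f = ΔP/(ρg) = 2.548e+05/(1050·9.81) = 24.7 m.

h_f ≈ 24.7 m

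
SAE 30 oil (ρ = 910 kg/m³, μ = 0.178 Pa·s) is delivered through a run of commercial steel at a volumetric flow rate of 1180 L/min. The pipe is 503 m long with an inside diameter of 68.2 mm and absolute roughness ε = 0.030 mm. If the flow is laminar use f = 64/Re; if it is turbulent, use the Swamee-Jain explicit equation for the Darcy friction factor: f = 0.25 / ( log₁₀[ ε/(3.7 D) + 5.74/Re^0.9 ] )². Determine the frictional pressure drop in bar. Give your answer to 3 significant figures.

ΔP ≈ 33.2 bar

Q = 1180 L/min = 1180/60000 = 0.01967 m³/s.
Cross-sectional area A = πD²/4 = π(0.0682)²/4 = 0.003653 m²; mean velocity V = Q/A = 0.01967/0.003653 = 5.384 m/s.
Reynolds number Re = ρVD/μ = 910 · 5.384 · 0.0682 / 0.178 = 1877.
Re < 2300 → laminar flow, so f = 64/Re = 64/1877 = 0.0341 (the turbulent correlation is not needed).
Darcy-Weisbach: ΔP = f(L/D)(ρV²/2) = 0.0341·(503/0.0682)·(910·5.384²/2) = 0.0341·7375·1.319e+04 = 3.316e+06 Pa.
ΔP = 3.316e+06 Pa = 33.2 bar.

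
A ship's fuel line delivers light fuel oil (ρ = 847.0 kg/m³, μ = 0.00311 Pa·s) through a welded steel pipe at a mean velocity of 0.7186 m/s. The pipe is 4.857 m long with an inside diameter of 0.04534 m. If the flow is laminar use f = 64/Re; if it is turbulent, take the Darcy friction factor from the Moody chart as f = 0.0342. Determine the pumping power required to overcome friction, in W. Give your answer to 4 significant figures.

P ≈ 0.9296 W

Reynolds number Re = ρVD/μ = 847 · 0.7186 · 0.04534 / 0.00311 = 8873.
Re > 4000 → turbulent; use the Moody-chart value f = 0.0342.
Darcy-Weisbach: ΔP = f(L/D)(ρV²/2) = 0.0342·(4.857/0.04534)·(847·0.7186²/2) = 0.0342·107.1·218.7 = 801.2 Pa.
Q = V·A = 0.7186·0.001615 = 0.00116 m³/s.
Pumping power P = QΔP = 0.00116·801.2 = 0.92957 W = 0.9296 W.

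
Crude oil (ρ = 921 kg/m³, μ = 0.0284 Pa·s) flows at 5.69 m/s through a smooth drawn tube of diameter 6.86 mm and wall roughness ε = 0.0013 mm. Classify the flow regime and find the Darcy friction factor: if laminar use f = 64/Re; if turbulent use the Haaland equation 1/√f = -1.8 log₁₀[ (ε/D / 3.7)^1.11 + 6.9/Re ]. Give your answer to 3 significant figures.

f ≈ 0.0506

Re = ρVD/μ = 921·5.69·0.00686/0.0284 = 1266.
Re < 2300 → laminar, so f = 64/Re = 0.05056 (roughness is irrelevant in laminar flow).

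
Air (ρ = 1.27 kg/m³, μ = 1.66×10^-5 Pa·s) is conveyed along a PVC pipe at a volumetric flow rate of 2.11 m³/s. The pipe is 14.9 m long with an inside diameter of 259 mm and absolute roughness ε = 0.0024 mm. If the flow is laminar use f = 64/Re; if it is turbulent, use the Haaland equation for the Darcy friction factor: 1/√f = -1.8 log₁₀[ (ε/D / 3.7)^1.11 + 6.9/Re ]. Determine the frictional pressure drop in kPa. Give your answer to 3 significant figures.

Cross-sectional area A = πD²/4 = π(0.259)²/4 = 0.05269 m²; mean velocity V = Q/A = 2.11/0.05269 = 40.05 m/s.
Reynolds number Re = ρVD/μ = 1.27 · 40.05 · 0.259 / 1.66e-05 = 7.936e+05.
Re > 4000 → turbulent. Relative roughness ε/D = 2.4e-06/0.259 = 9.27e-06. Haaland: 1/√f = -1.8 log₁₀[(9.27e-06/3.7)^1.11 + 6.9/7.936e+05] = -1.8 log₁₀[6.06e-07 + 8.69e-06] = 9.057, so f = 0.01219.
Darcy-Weisbach: ΔP = f(L/D)(ρV²/2) = 0.01219·(14.9/0.259)·(1.27·40.05²/2) = 0.01219·57.53·1018 = 714.4 Pa.
ΔP = 714.4 Pa = 0.714 kPa.

ΔP ≈ 0.714 kPa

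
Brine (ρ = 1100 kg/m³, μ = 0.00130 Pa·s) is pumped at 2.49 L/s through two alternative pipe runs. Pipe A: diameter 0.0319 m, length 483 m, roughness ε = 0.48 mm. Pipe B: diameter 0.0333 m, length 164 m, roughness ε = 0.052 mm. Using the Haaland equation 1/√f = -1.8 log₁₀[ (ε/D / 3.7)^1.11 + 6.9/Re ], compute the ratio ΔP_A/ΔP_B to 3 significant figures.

Pipe A: V = Q/A = 0.00249/0.0007992 = 3.116 m/s; Re = 8.409e+04; ε/D = 0.015; Haaland → f = 0.04435; ΔP_A = f(L/D)(ρV²/2) = 3.585e+06 Pa.
Pipe B: V = Q/A = 0.00249/0.0008709 = 2.859 m/s; Re = 8.056e+04; ε/D = 0.00156; Haaland → f = 0.02413; ΔP_B = f(L/D)(ρV²/2) = 5.343e+05 Pa.
ΔP_A/ΔP_B = 3.585e+06/5.343e+05 = 6.71.

ΔP_A/ΔP_B ≈ 6.71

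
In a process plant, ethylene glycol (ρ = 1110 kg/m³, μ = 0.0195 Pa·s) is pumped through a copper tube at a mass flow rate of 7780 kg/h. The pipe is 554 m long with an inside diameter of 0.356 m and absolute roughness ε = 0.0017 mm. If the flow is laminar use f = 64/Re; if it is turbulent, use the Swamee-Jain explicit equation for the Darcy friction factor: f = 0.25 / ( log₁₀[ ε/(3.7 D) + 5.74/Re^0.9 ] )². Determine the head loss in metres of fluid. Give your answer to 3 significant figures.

h_f ≈ 0.00490 m

ṁ = 7780 kg/h = 7780/3600 = 2.161 kg/s.
A = πD²/4 = π(0.356)²/4 = 0.09954 m²; mean velocity V = ṁ/(ρA) = 2.161/(1110 · 0.09954) = 0.01956 m/s.
Reynolds number Re = ρVD/μ = 1110 · 0.01956 · 0.356 / 0.0195 = 396.4.
Re < 2300 → laminar flow, so f = 64/Re = 64/396.4 = 0.1615 (the turbulent correlation is not needed).
Darcy-Weisbach: ΔP = f(L/D)(ρV²/2) = 0.1615·(554/0.356)·(1110·0.01956²/2) = 0.1615·1556·0.2123 = 53.35 Pa.
Head loss h_f = ΔP/(ρg) = 53.35/(1110·9.81) = 0.00490 m.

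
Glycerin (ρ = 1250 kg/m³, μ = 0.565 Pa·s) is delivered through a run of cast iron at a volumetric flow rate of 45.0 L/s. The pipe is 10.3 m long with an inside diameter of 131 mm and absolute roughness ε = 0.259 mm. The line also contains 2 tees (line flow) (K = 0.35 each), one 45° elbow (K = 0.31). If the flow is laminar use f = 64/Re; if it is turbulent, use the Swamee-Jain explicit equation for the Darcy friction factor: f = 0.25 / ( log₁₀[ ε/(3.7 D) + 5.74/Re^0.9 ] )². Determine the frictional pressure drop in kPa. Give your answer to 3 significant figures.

ΔP ≈ 43.3 kPa

Q = 45.0 L/s = 45.0/1000 = 0.045 m³/s.
Cross-sectional area A = πD²/4 = π(0.131)²/4 = 0.01348 m²; mean velocity V = Q/A = 0.045/0.01348 = 3.339 m/s.
Reynolds number Re = ρVD/μ = 1250 · 3.339 · 0.131 / 0.565 = 967.6.
Re < 2300 → laminar flow, so f = 64/Re = 64/967.6 = 0.06614 (the turbulent correlation is not needed).
Total minor-loss coefficient ΣK = 2·0.35 + 1·0.31 = 1.01.
ΔP = [f·L/D + ΣK]·(ρV²/2) = [0.06614·10.3/0.131 + 1.01]·(1250·3.339²/2) = [5.2 + 1.01]·6967 = 4.327e+04 Pa.
ΔP = 4.327e+04 Pa = 43.3 kPa.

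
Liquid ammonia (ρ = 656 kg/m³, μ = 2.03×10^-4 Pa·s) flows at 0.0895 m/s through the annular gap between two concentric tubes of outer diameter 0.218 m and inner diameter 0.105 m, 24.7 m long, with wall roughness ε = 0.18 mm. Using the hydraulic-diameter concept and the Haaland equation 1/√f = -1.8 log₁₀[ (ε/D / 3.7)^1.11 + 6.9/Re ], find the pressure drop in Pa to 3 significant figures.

Hydraulic diameter D_h = 4A/P = D_o - D_i = 0.218 - 0.105 = 0.113 m.
Re = ρVD_h/μ = 656·0.0895·0.113/0.000203 = 3.268e+04.
ε/D_h = 0.00018/0.113 = 0.00159; Haaland gives 1/√f = -1.8 log₁₀[0.000184+0.000211] = 6.127, so f = 0.02664.
ΔP = f(L/D_h)(ρV²/2) = 0.02664·24.7/0.113·2.627 = 15.3 Pa.

ΔP ≈ 15.3 Pa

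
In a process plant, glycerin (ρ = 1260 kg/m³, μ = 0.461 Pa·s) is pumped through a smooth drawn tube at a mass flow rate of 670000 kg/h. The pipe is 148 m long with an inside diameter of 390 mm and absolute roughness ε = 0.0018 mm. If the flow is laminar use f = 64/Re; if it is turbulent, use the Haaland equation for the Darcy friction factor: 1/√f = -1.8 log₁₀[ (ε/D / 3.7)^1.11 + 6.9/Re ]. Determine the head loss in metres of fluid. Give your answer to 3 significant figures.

ṁ = 670000 kg/h = 670000/3600 = 186.1 kg/s.
A = πD²/4 = π(0.39)²/4 = 0.1195 m²; mean velocity V = ṁ/(ρA) = 186.1/(1260 · 0.1195) = 1.236 m/s.
Reynolds number Re = ρVD/μ = 1260 · 1.236 · 0.39 / 0.461 = 1318.
Re < 2300 → laminar flow, so f = 64/Re = 64/1318 = 0.04856 (the turbulent correlation is not needed).
Darcy-Weisbach: ΔP = f(L/D)(ρV²/2) = 0.04856·(148/0.39)·(1260·1.236²/2) = 0.04856·379.5·963.2 = 1.775e+04 Pa.
Head loss h_f = ΔP/(ρg) = 1.775e+04/(1260·9.81) = 1.44 m.

h_f ≈ 1.44 m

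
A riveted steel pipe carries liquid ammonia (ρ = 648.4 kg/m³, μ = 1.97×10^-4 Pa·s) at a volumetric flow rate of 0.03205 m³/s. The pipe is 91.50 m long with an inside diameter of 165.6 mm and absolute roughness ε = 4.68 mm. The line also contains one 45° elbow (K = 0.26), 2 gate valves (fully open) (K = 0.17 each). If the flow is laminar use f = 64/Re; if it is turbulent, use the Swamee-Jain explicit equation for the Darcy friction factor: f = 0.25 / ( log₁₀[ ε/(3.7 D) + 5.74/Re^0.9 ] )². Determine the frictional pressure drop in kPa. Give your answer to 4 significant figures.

Cross-sectional area A = πD²/4 = π(0.1656)²/4 = 0.02154 m²; mean velocity V = Q/A = 0.03205/0.02154 = 1.488 m/s.
Reynolds number Re = ρVD/μ = 648.4 · 1.488 · 0.1656 / 0.000197 = 8.111e+05.
Re > 4000 → turbulent. Relative roughness ε/D = 0.00468/0.1656 = 0.0283. Swamee-Jain: f = 0.25/(log₁₀[0.0283/3.7 + 5.74/8.111e+05^0.9])² = 0.25/(log₁₀[0.00764 + 2.76e-05])² = 0.25/(-2.115)² = 0.05586.
Total minor-loss coefficient ΣK = 1·0.26 + 2·0.17 = 0.6.
ΔP = [f·L/D + ΣK]·(ρV²/2) = [0.05586·91.5/0.1656 + 0.6]·(648.4·1.488²/2) = [30.87 + 0.6]·717.9 = 2.259e+04 Pa.
ΔP = 2.259e+04 Pa = 22.59 kPa.

ΔP ≈ 22.59 kPa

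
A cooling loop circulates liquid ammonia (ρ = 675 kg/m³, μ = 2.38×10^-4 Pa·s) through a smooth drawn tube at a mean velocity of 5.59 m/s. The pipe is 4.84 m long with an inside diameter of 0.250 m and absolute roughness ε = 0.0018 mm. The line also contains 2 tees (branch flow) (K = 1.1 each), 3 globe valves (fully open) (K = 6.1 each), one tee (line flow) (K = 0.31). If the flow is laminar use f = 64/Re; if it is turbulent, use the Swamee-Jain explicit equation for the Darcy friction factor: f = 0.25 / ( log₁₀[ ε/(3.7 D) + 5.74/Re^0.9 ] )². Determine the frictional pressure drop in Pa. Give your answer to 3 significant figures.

ΔP ≈ 221000 Pa

Reynolds number Re = ρVD/μ = 675 · 5.59 · 0.25 / 0.000238 = 3.963e+06.
Re > 4000 → turbulent. Relative roughness ε/D = 1.8e-06/0.25 = 7.2e-06. Swamee-Jain: f = 0.25/(log₁₀[7.2e-06/3.7 + 5.74/3.963e+06^0.9])² = 0.25/(log₁₀[1.95e-06 + 6.62e-06])² = 0.25/(-5.067)² = 0.009736.
Total minor-loss coefficient ΣK = 2·1.1 + 3·6.1 + 1·0.31 = 20.8.
ΔP = [f·L/D + ΣK]·(ρV²/2) = [0.009736·4.84/0.25 + 20.8]·(675·5.59²/2) = [0.1885 + 20.8]·1.055e+04 = 2.215e+05 Pa.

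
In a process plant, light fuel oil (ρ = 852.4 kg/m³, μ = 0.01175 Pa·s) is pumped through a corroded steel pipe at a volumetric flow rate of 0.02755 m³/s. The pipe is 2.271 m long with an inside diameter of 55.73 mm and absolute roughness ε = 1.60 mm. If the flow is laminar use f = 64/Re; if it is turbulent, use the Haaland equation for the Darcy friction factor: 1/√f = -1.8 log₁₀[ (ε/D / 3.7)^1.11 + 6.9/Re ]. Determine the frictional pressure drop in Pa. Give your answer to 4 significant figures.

Cross-sectional area A = πD²/4 = π(0.05573)²/4 = 0.002439 m²; mean velocity V = Q/A = 0.02755/0.002439 = 11.29 m/s.
Reynolds number Re = ρVD/μ = 852.4 · 11.29 · 0.05573 / 0.0118 = 4.566e+04.
Re > 4000 → turbulent. Relative roughness ε/D = 0.0016/0.05573 = 0.0287. Haaland: 1/√f = -1.8 log₁₀[(0.0287/3.7)^1.11 + 6.9/4.566e+04] = -1.8 log₁₀[0.00455 + 0.000151] = 4.191, so f = 0.05694.
Darcy-Weisbach: ΔP = f(L/D)(ρV²/2) = 0.05694·(2.271/0.05573)·(852.4·11.29²/2) = 0.05694·40.75·5.437e+04 = 1.262e+05 Pa.

ΔP ≈ 126200 Pa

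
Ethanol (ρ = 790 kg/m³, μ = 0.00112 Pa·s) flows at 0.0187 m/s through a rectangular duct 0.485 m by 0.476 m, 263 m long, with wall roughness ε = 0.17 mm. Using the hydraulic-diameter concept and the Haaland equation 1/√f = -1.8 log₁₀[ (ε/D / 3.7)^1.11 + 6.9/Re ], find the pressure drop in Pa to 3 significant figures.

Hydraulic diameter D_h = 4A/P = 4·(0.485·0.476)/(2·(0.485+0.476)) = 0.9234/1.922 = 0.4805 m.
Re = ρVD_h/μ = 790·0.0187·0.4805/0.00112 = 6337.
ε/D_h = 0.00017/0.4805 = 0.000354; Haaland gives 1/√f = -1.8 log₁₀[3.46e-05+0.00109] = 5.309, so f = 0.03548.
ΔP = f(L/D_h)(ρV²/2) = 0.03548·263/0.4805·0.1381 = 2.683 Pa.

ΔP ≈ 2.68 Pa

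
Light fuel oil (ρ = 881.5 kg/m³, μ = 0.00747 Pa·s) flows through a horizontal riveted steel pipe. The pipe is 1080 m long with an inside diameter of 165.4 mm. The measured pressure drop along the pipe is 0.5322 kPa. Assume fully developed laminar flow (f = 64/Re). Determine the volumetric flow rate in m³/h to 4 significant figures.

Q ≈ 4.362 m³/h

For laminar flow, f = 64/Re with Re = ρVD/μ, so Darcy-Weisbach reduces to ΔP = 32μLV/D². Solving for V: V = ΔP·D²/(32μL) = 532.2·(0.1654)²/(32·0.00747·1080) = 0.0564 m/s.
Check: Re = ρVD/μ = 881.5·0.0564·0.1654/0.00747 = 1101 < 2300, so the laminar assumption holds.
Q = V·A = 0.0564·(π/4·0.1654²) = 0.001212 m³/s = 4.362 m³/h.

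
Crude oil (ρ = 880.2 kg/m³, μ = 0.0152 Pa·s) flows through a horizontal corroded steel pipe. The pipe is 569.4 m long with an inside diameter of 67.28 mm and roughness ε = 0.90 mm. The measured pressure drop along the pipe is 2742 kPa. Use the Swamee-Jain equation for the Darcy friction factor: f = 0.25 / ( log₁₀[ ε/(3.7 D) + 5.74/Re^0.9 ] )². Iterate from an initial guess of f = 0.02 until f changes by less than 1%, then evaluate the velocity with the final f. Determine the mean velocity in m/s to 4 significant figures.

Rearranging Darcy-Weisbach: V = √(2·ΔP·D/(f·L·ρ)). With ε/D = 0.0009/0.06728 = 0.0134, iterate starting from f = 0.02:
  f = 0.02 → V = √(2·2.742e+06·0.06728/(0.02·569.4·880.2)) = 6.067 m/s; Re = ρVD/μ = 2.364e+04; f → 0.04456
  f = 0.04456 → V = 4.064 m/s; Re = 1.584e+04; f → 0.04565
  f = 0.04565 → V = 4.016 m/s; Re = 1.565e+04; f → 0.04569
Converged (Δf/f < 1%). With the final f = 0.04569: V = √(2·2.742e+06·0.06728/(0.04569·569.4·880.2)) = 4.014 m/s.

V ≈ 4.014 m/s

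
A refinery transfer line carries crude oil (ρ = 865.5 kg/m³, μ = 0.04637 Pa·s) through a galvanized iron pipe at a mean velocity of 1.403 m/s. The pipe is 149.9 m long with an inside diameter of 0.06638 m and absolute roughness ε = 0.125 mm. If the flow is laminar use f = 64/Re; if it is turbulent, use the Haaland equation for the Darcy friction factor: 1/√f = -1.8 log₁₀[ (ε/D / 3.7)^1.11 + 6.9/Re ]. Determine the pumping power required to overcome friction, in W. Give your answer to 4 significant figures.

Reynolds number Re = ρVD/μ = 865.5 · 1.403 · 0.06638 / 0.0464 = 1738.
Re < 2300 → laminar flow, so f = 64/Re = 64/1738 = 0.03682 (the turbulent correlation is not needed).
Darcy-Weisbach: ΔP = f(L/D)(ρV²/2) = 0.03682·(149.9/0.06638)·(865.5·1.403²/2) = 0.03682·2258·851.8 = 7.082e+04 Pa.
Q = V·A = 1.403·0.003461 = 0.004855 m³/s.
Pumping power P = QΔP = 0.004855·7.082e+04 = 343.87 W = 343.9 W.

P ≈ 343.9 W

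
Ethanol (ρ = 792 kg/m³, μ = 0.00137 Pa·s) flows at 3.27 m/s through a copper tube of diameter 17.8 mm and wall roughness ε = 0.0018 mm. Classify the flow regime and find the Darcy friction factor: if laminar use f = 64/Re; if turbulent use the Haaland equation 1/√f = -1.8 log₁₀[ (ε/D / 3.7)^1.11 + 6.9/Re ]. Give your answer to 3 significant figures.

f ≈ 0.0229

Re = ρVD/μ = 792·3.27·0.0178/0.00137 = 3.365e+04.
Re > 4000 → turbulent. ε/D = 1.8e-06/0.0178 = 0.000101; Haaland: 1/√f = -1.8 log₁₀[8.6e-06 + 0.000205] = 6.606, so f = 0.02291.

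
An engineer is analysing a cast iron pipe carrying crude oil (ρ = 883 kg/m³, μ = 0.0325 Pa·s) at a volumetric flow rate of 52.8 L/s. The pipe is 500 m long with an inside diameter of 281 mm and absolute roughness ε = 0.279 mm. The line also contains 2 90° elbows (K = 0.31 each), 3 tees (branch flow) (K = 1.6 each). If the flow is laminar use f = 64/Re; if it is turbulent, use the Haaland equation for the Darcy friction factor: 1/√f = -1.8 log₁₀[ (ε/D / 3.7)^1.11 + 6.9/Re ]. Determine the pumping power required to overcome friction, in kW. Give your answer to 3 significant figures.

P ≈ 1.17 kW

Q = 52.8 L/s = 52.8/1000 = 0.0528 m³/s.
Cross-sectional area A = πD²/4 = π(0.281)²/4 = 0.06202 m²; mean velocity V = Q/A = 0.0528/0.06202 = 0.8514 m/s.
Reynolds number Re = ρVD/μ = 883 · 0.8514 · 0.281 / 0.0325 = 6500.
Re > 4000 → turbulent. Relative roughness ε/D = 0.000279/0.281 = 0.000993. Haaland: 1/√f = -1.8 log₁₀[(0.000993/3.7)^1.11 + 6.9/6500] = -1.8 log₁₀[0.000109 + 0.00106] = 5.277, so f = 0.03591.
Total minor-loss coefficient ΣK = 2·0.31 + 3·1.6 = 5.42.
ΔP = [f·L/D + ΣK]·(ρV²/2) = [0.03591·500/0.281 + 5.42]·(883·0.8514²/2) = [63.89 + 5.42]·320 = 2.218e+04 Pa.
Pumping power P = QΔP = 0.0528·2.218e+04 = 1171 W = 1.17 kW.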